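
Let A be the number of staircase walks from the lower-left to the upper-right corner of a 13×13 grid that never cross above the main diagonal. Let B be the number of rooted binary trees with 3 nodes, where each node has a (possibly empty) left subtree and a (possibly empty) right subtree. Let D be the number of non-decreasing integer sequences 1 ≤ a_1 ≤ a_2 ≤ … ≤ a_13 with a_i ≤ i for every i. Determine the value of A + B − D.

5

Monotone paths in an n×n grid that stay weakly below the diagonal are counted by C_n; here n = 13. So A = C_13 = 742900.
There are C_n binary search tree shapes on n keys; with n = 3 that is C_3. So B = C_3 = 5.
Weakly increasing sequences with a_i ≤ i biject with Dyck paths of semilength 13, so there are C_13. So D = C_13 = 742900.
A + B − D = 742900 + 5 − 742900 = 5.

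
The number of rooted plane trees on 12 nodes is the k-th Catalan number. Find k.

11

Rooted ordered (plane) trees on m nodes have m−1 edges and are counted by C_{m−1}; m = 12 gives C_11.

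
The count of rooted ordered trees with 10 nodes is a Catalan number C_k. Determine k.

A rooted plane tree on 10 nodes has 9 edges, and such trees are counted by C_9.

9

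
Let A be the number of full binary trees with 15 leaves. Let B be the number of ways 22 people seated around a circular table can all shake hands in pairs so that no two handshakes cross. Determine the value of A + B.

2733226

Full binary trees with 15 leaves have 15−1 = 14 internal nodes, so there are C_14 of them. So A = C_14 = 2674440.
Non-crossing handshake pairings of 2n people are counted by C_n; 22 people gives n = 11. So B = C_11 = 58786.
A + B = 2674440 + 58786 = 2733226.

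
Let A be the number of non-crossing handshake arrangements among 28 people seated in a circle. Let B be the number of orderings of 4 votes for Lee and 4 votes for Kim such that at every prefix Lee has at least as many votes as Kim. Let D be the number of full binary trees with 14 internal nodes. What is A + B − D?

14

Non-crossing handshake pairings of 2n people are counted by C_n; 28 people gives n = 14. So A = C_14 = 2674440.
Ballot sequences with n votes each where one side never trails are Dyck words, counted by C_n; here n = 4. So B = C_4 = 14.
The number of full binary trees on 14 internal nodes is the Catalan number C_14. So D = C_14 = 2674440.
A + B − D = 2674440 + 14 − 2674440 = 14.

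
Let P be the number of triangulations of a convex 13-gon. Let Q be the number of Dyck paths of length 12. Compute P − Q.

58654

A convex 13-gon is triangulated into 11 triangles, and the number of such triangulations is the Catalan number C_{13−2} = C_11. So P = C_11 = 58786.
Paths of 6 up- and 6 down-steps that never dip below the axis are Dyck paths; their count is C_6. So Q = C_6 = 132.
P − Q = 58786 − 132 = 58654.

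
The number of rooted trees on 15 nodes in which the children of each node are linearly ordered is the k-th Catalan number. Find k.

14

Rooted ordered (plane) trees on m nodes have m−1 edges and are counted by C_{m−1}; m = 15 gives C_14.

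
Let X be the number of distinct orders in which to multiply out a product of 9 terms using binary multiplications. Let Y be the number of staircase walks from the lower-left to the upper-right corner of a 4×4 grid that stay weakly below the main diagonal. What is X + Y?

Ways to associate a product of 9 factors correspond to binary trees on 9 leaves, so the count is C_8. So X = C_8 = 1430.
Monotone paths in an n×n grid that stay weakly below the diagonal are counted by C_n; here n = 4. So Y = C_4 = 14.
X + Y = 1430 + 14 = 1444.

1444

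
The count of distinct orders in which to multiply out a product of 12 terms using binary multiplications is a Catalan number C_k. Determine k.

11

Ways to associate a product of 12 factors correspond to binary trees on 12 leaves, so the count is C_11.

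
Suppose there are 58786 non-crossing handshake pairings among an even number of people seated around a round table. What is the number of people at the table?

Non-crossing handshake pairings of 2n people are counted by C_n; 58786 = C_11.
So n = 11, and there are 2n = 22 people.

22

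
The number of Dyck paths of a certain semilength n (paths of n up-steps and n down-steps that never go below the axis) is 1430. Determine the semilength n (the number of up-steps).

Dyck paths of semilength n are counted by C_n; 1430 = C_8.

8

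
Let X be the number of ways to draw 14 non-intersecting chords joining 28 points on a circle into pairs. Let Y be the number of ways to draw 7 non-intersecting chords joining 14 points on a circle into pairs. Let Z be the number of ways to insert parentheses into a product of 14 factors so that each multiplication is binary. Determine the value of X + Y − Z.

Pairing 28 circle points by 14 non-crossing chords gives C_14 matchings. So X = C_14 = 2674440.
Pairing 14 circle points by 7 non-crossing chords gives C_7 matchings. So Y = C_7 = 429.
Parenthesizations of m factors correspond to full binary trees with m leaves, counted by C_{m−1}; m = 14 gives C_13. So Z = C_13 = 742900.
X + Y − Z = 2674440 + 429 − 742900 = 1931969.

1931969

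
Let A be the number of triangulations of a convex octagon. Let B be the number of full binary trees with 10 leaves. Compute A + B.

A convex 8-gon is triangulated into 6 triangles, and the number of such triangulations is the Catalan number C_{8−2} = C_6. So A = C_6 = 132.
A full binary tree with L leaves has L−1 internal nodes and is counted by C_{L−1}; L = 10 gives C_9. So B = C_9 = 4862.
A + B = 132 + 4862 = 4994.

4994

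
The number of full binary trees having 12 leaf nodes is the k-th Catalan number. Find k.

A full binary tree with L leaves has L−1 internal nodes and is counted by C_{L−1}; L = 12 gives C_11.

11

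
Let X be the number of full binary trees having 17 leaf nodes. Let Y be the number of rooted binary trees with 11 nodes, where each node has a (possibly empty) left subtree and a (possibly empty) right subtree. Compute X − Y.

Full binary trees with 17 leaves have 17−1 = 16 internal nodes, so there are C_16 of them. So X = C_16 = 35357670.
Rooted binary trees with 11 nodes (each child slot possibly empty) number C_11. So Y = C_11 = 58786.
X − Y = 35357670 − 58786 = 35298884.

35298884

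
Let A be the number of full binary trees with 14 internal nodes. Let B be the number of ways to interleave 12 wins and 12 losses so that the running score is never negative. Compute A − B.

2466428

The number of full binary trees on 14 internal nodes is the Catalan number C_14. So A = C_14 = 2674440.
Ballot sequences with n votes each where one side never trails are Dyck words, counted by C_n; here n = 12. So B = C_12 = 208012.
A − B = 2674440 − 208012 = 2466428.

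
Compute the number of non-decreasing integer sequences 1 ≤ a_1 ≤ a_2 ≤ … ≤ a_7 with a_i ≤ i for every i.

429

Weakly increasing sequences with a_i ≤ i biject with Dyck paths of semilength 7, so there are C_7.
C_7 = C_6 · 2(2·6+1)/(6+2) = 132 · 26/8 = 429.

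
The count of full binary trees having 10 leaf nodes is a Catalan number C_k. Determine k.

9

A full binary tree with L leaves has L−1 internal nodes and is counted by C_{L−1}; L = 10 gives C_9.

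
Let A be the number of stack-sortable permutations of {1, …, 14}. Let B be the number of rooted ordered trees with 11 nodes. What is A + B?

2691236

By Knuth's characterisation, the stack-sortable permutations of length 14 are the 231-avoiders, numbering C_14. So A = C_14 = 2674440.
A rooted plane tree on 11 nodes has 10 edges, and such trees are counted by C_10. So B = C_10 = 16796.
A + B = 2674440 + 16796 = 2691236.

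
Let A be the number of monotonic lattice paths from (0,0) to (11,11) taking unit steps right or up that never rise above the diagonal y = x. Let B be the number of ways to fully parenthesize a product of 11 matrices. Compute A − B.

Monotone paths in an n×n grid that stay weakly below the diagonal are counted by C_n; here n = 11. So A = C_11 = 58786.
Parenthesizations of m factors correspond to full binary trees with m leaves, counted by C_{m−1}; m = 11 gives C_10. So B = C_10 = 16796.
A − B = 58786 − 16796 = 41990.

41990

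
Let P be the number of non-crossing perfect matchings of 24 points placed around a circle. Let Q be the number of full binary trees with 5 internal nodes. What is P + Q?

208054

Pairing 24 circle points by 12 non-crossing chords gives C_12 matchings. So P = C_12 = 208012.
The number of full binary trees on 5 internal nodes is the Catalan number C_5. So Q = C_5 = 42.
P + Q = 208012 + 42 = 208054.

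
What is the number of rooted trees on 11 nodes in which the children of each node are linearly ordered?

16796

Rooted ordered (plane) trees on m nodes have m−1 edges and are counted by C_{m−1}; m = 11 gives C_10.
C_10 = C_9 · 2(2·9+1)/(9+2) = 4862 · 38/11 = 16796.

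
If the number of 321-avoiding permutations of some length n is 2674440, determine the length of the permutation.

14

Permutations of [n] avoiding a fixed length-3 pattern are counted by C_n; 2674440 = C_14.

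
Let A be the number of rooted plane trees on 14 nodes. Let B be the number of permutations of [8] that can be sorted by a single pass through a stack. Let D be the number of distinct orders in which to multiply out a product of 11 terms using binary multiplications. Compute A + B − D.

A rooted plane tree on 14 nodes has 13 edges, and such trees are counted by C_13. So A = C_13 = 742900.
By Knuth's characterisation, the stack-sortable permutations of length 8 are the 231-avoiders, numbering C_8. So B = C_8 = 1430.
Ways to associate a product of 11 factors correspond to binary trees on 11 leaves, so the count is C_10. So D = C_10 = 16796.
A + B − D = 742900 + 1430 − 16796 = 727534.

727534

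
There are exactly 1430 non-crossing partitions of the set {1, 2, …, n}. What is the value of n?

Non-crossing partitions of [n] are counted by C_n; 1430 = C_8.

8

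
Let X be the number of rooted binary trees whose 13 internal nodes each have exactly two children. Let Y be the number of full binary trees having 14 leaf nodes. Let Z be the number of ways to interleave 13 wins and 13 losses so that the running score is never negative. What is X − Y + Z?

Full binary trees with n internal nodes are counted by C_n; here n = 13. So X = C_13 = 742900.
Full binary trees with 14 leaves have 14−1 = 13 internal nodes, so there are C_13 of them. So Y = C_13 = 742900.
Ballot sequences with n votes each where one side never trails are Dyck words, counted by C_n; here n = 13. So Z = C_13 = 742900.
X − Y + Z = 742900 − 742900 + 742900 = 742900.

742900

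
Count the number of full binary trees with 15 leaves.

A full binary tree with L leaves has L−1 internal nodes and is counted by C_{L−1}; L = 15 gives C_14.
C_14 = 2674440.

2674440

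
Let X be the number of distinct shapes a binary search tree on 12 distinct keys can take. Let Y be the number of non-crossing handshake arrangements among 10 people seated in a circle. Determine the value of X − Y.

207970

There are C_n binary search tree shapes on n keys; with n = 12 that is C_12. So X = C_12 = 208012.
With 10 = 2·5 people, non-crossing handshake pairings are non-crossing perfect matchings on a circle, counted by C_5. So Y = C_5 = 42.
X − Y = 208012 − 42 = 207970.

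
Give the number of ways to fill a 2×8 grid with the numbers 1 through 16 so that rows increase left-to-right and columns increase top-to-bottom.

By the hook-length formula (or a Dyck-path bijection), SYT of shape 2×8 number C_8.
C_8 = 1430.

1430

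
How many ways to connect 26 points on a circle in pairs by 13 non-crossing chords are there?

742900

Non-crossing perfect matchings of 2n points on a circle are counted by C_n; with 26 points, n = 13.
C_13 = C(26,13)/14 = 10400600/14 = 742900.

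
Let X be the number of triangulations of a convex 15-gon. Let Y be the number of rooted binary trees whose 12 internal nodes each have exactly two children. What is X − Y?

534888

Triangulations of a convex m-gon are counted by C_{m−2}; with m = 15 this is C_13. So X = C_13 = 742900.
Full binary trees with n internal nodes are counted by C_n; here n = 12. So Y = C_12 = 208012.
X − Y = 742900 − 208012 = 534888.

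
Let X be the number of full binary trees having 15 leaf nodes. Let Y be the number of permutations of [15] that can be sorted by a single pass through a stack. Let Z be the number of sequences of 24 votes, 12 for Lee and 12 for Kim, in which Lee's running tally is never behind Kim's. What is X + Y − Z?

12161273

A full binary tree with L leaves has L−1 internal nodes and is counted by C_{L−1}; L = 15 gives C_14. So X = C_14 = 2674440.
By Knuth's characterisation, the stack-sortable permutations of length 15 are the 231-avoiders, numbering C_15. So Y = C_15 = 9694845.
Ballot sequences with n votes each where one side never trails are Dyck words, counted by C_n; here n = 12. So Z = C_12 = 208012.
X + Y − Z = 2674440 + 9694845 − 208012 = 12161273.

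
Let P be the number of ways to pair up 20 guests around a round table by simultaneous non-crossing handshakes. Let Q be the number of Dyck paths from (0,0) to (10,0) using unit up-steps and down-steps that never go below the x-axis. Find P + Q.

16838

Non-crossing handshake pairings of 2n people are counted by C_n; 20 people gives n = 10. So P = C_10 = 16796.
Dyck paths of semilength n (length 2n) are counted by C_n; here n = 5. So Q = C_5 = 42.
P + Q = 16796 + 42 = 16838.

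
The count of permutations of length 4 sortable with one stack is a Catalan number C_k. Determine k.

4

By Knuth's characterisation, the stack-sortable permutations of length 4 are the 231-avoiders, numbering C_4.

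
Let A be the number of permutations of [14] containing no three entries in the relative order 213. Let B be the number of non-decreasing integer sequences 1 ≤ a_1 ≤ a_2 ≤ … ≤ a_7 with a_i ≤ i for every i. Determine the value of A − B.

2674011

For any fixed pattern of length 3, the pattern-avoiding permutations of [14] number C_14. So A = C_14 = 2674440.
Weakly increasing sequences with a_i ≤ i biject with Dyck paths of semilength 7, so there are C_7. So B = C_7 = 429.
A − B = 2674440 − 429 = 2674011.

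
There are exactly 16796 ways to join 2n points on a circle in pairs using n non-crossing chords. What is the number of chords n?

10

Non-crossing pairings of 2n points on a circle are counted by C_n, and C_10 = 16796.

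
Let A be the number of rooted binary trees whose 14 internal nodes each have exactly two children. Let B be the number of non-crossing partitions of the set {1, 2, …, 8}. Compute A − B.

The number of full binary trees on 14 internal nodes is the Catalan number C_14. So A = C_14 = 2674440.
Non-crossing partitions of an n-element set are counted by C_n; here n = 8. So B = C_8 = 1430.
A − B = 2674440 − 1430 = 2673010.

2673010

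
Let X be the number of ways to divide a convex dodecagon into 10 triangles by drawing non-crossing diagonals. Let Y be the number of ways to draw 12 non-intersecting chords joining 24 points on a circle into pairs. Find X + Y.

The number of triangulations of a 12-gon is the Catalan number C_10 (index = sides − 2). So X = C_10 = 16796.
Non-crossing perfect matchings of 2n points on a circle are counted by C_n; with 24 points, n = 12. So Y = C_12 = 208012.
X + Y = 16796 + 208012 = 224808.

224808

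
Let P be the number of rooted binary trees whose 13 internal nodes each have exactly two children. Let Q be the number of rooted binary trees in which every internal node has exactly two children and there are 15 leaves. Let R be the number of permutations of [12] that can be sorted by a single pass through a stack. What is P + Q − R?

3209328

The number of full binary trees on 13 internal nodes is the Catalan number C_13. So P = C_13 = 742900.
Full binary trees with 15 leaves have 15−1 = 14 internal nodes, so there are C_14 of them. So Q = C_14 = 2674440.
By Knuth's characterisation, the stack-sortable permutations of length 12 are the 231-avoiders, numbering C_12. So R = C_12 = 208012.
P + Q − R = 742900 + 2674440 − 208012 = 3209328.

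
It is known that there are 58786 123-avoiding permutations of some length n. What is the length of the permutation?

11

Permutations of [n] avoiding a fixed length-3 pattern are counted by C_n. Since C_11 = 58786, the index is 11.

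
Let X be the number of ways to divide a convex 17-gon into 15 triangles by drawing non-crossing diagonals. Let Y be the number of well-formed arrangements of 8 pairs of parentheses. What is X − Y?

The number of triangulations of a 17-gon is the Catalan number C_15 (index = sides − 2). So X = C_15 = 9694845.
Balanced strings of n pairs of brackets are counted by C_n; here n = 8. So Y = C_8 = 1430.
X − Y = 9694845 − 1430 = 9693415.

9693415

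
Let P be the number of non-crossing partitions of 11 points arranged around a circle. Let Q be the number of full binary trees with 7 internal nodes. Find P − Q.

58357

The non-crossing partitions of [11] form a lattice of size C_11. So P = C_11 = 58786.
The number of full binary trees on 7 internal nodes is the Catalan number C_7. So Q = C_7 = 429.
P − Q = 58786 − 429 = 58357.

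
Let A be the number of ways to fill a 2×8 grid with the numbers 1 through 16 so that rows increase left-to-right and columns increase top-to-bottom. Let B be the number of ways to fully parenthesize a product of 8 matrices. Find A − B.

Standard Young tableaux of shape 2×n are counted by C_n; here n = 8. So A = C_8 = 1430.
Ways to associate a product of 8 factors correspond to binary trees on 8 leaves, so the count is C_7. So B = C_7 = 429.
A − B = 1430 − 429 = 1001.

1001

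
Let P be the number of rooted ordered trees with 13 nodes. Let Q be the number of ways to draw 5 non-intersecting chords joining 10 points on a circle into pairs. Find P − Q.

Rooted ordered (plane) trees on m nodes have m−1 edges and are counted by C_{m−1}; m = 13 gives C_12. So P = C_12 = 208012.
Non-crossing perfect matchings of 2n points on a circle are counted by C_n; with 10 points, n = 5. So Q = C_5 = 42.
P − Q = 208012 − 42 = 207970.

207970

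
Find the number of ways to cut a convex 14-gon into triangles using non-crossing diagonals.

208012

A convex 14-gon is triangulated into 12 triangles, and the number of such triangulations is the Catalan number C_{14−2} = C_12.
C_12 = C(24,12)/13 = 2704156/13 = 208012.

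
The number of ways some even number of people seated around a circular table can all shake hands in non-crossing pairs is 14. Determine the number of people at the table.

8

Non-crossing handshake pairings of 2n people are counted by C_n; 14 = C_4.
So n = 4, and there are 2n = 8 people.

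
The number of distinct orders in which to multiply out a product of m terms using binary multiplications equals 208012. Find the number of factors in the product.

Parenthesizations of m factors are counted by C_{m−1}, and C_12 = 208012.
So the index is 12, and the number of factors is 12 + 1 = 13.

13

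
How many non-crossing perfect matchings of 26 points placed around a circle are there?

Non-crossing perfect matchings of 2n points on a circle are counted by C_n; with 26 points, n = 13.
C_13 = 742900.

742900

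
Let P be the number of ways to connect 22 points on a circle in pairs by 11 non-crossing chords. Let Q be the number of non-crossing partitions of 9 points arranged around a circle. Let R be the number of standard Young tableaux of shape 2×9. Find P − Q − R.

Non-crossing perfect matchings of 2n points on a circle are counted by C_n; with 22 points, n = 11. So P = C_11 = 58786.
Non-crossing partitions of an n-element set are counted by C_n; here n = 9. So Q = C_9 = 4862.
By the hook-length formula (or a Dyck-path bijection), SYT of shape 2×9 number C_9. So R = C_9 = 4862.
P − Q − R = 58786 − 4862 − 4862 = 49062.

49062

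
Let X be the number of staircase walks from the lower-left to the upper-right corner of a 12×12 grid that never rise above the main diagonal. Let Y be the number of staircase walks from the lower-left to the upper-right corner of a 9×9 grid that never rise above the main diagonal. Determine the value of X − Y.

Sub-diagonal monotone paths from (0,0) to (12,12) biject with Dyck paths of semilength 12, giving C_12. So X = C_12 = 208012.
Monotone paths in an n×n grid that stay weakly below the diagonal are counted by C_n; here n = 9. So Y = C_9 = 4862.
X − Y = 208012 − 4862 = 203150.

203150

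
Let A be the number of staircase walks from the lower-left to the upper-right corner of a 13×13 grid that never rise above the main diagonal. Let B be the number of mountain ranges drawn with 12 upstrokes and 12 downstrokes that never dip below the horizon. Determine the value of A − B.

534888

Monotone paths in an n×n grid that stay weakly below the diagonal are counted by C_n; here n = 13. So A = C_13 = 742900.
Paths of 12 up- and 12 down-steps that never dip below the axis are Dyck paths; their count is C_12. So B = C_12 = 208012.
A − B = 742900 − 208012 = 534888.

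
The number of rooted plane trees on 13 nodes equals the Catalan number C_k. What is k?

A rooted plane tree on 13 nodes has 12 edges, and such trees are counted by C_12.

12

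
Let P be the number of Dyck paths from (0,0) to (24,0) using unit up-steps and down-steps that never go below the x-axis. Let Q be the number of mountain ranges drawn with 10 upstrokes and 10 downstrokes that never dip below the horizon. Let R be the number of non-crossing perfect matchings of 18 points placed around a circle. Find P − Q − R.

186354

A Dyck path with 12 up-steps and 12 down-steps has semilength 12, so there are C_12 of them. So P = C_12 = 208012.
Paths of 10 up- and 10 down-steps that never dip below the axis are Dyck paths; their count is C_10. So Q = C_10 = 16796.
Pairing 18 circle points by 9 non-crossing chords gives C_9 matchings. So R = C_9 = 4862.
P − Q − R = 208012 − 16796 − 4862 = 186354.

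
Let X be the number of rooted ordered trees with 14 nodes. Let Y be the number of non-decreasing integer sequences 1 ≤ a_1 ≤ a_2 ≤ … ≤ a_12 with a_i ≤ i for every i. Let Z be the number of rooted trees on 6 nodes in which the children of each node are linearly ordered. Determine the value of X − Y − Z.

A rooted plane tree on 14 nodes has 13 edges, and such trees are counted by C_13. So X = C_13 = 742900.
Such sub-staircase sequences of length n are counted by C_n; here n = 12. So Y = C_12 = 208012.
A rooted plane tree on 6 nodes has 5 edges, and such trees are counted by C_5. So Z = C_5 = 42.
X − Y − Z = 742900 − 208012 − 42 = 534846.

534846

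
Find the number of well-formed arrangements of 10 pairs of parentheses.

16796

A balanced arrangement of 10 bracket pairs is a Dyck word of semilength 10, so the count is C_10.
C_10 = C_9 · 2(2·9+1)/(9+2) = 4862 · 38/11 = 16796.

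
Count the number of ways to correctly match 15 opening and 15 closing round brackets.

9694845

A balanced arrangement of 15 bracket pairs is a Dyck word of semilength 15, so the count is C_15.
C_15 = C(30,15)/16 = 155117520/16 = 9694845.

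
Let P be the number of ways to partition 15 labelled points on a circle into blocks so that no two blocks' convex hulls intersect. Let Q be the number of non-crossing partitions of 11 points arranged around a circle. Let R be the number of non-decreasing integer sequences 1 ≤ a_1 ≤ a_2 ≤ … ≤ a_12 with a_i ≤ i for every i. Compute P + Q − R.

Non-crossing partitions of an n-element set are counted by C_n; here n = 15. So P = C_15 = 9694845.
The non-crossing partitions of [11] form a lattice of size C_11. So Q = C_11 = 58786.
Weakly increasing sequences with a_i ≤ i biject with Dyck paths of semilength 12, so there are C_12. So R = C_12 = 208012.
P + Q − R = 9694845 + 58786 − 208012 = 9545619.

9545619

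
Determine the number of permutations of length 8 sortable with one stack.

1430

By Knuth's characterisation, the stack-sortable permutations of length 8 are the 231-avoiders, numbering C_8.
C_8 = C(16,8)/9 = 12870/9 = 1430.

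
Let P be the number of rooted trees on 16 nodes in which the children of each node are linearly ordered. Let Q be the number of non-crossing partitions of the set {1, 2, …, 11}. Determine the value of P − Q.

Rooted ordered (plane) trees on m nodes have m−1 edges and are counted by C_{m−1}; m = 16 gives C_15. So P = C_15 = 9694845.
Non-crossing partitions of an n-element set are counted by C_n; here n = 11. So Q = C_11 = 58786.
P − Q = 9694845 − 58786 = 9636059.

9636059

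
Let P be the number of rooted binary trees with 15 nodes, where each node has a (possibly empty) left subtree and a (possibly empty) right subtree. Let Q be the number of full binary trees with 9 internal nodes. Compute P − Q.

There are C_n binary search tree shapes on n keys; with n = 15 that is C_15. So P = C_15 = 9694845.
The number of full binary trees on 9 internal nodes is the Catalan number C_9. So Q = C_9 = 4862.
P − Q = 9694845 − 4862 = 9689983.

9689983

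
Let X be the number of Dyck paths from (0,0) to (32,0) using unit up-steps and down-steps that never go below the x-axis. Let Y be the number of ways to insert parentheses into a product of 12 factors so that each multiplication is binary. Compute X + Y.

Paths of 16 up- and 16 down-steps that never dip below the axis are Dyck paths; their count is C_16. So X = C_16 = 35357670.
Ways to associate a product of 12 factors correspond to binary trees on 12 leaves, so the count is C_11. So Y = C_11 = 58786.
X + Y = 35357670 + 58786 = 35416456.

35416456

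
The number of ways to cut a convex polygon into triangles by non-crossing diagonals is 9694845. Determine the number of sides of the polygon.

Triangulations of a convex m-gon are counted by C_{m−2}. The Catalan number equal to 9694845 is C_15.
So m − 2 = 15, giving m = 17 sides.

17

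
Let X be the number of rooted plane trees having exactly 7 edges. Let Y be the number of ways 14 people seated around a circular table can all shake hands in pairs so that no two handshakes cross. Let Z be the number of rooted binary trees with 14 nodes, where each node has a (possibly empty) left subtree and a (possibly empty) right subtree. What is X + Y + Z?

Rooted ordered trees with n edges are counted by C_n; here n = 7. So X = C_7 = 429.
Non-crossing handshake pairings of 2n people are counted by C_n; 14 people gives n = 7. So Y = C_7 = 429.
Rooted binary trees with 14 nodes (each child slot possibly empty) number C_14. So Z = C_14 = 2674440.
X + Y + Z = 429 + 429 + 2674440 = 2675298.

2675298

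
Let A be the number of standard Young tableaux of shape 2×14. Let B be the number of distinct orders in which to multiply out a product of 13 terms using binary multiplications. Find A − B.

By the hook-length formula (or a Dyck-path bijection), SYT of shape 2×14 number C_14. So A = C_14 = 2674440.
Bracketing 13 factors into binary products is counted by C_{13−1} = C_12. So B = C_12 = 208012.
A − B = 2674440 − 208012 = 2466428.

2466428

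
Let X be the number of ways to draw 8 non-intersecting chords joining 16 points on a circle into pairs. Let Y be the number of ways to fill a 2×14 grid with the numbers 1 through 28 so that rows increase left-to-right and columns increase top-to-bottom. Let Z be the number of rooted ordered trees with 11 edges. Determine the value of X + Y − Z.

2617084

Non-crossing perfect matchings of 2n points on a circle are counted by C_n; with 16 points, n = 8. So X = C_8 = 1430.
By the hook-length formula (or a Dyck-path bijection), SYT of shape 2×14 number C_14. So Y = C_14 = 2674440.
Rooted ordered trees with n edges are counted by C_n; here n = 11. So Z = C_11 = 58786.
X + Y − Z = 1430 + 2674440 − 58786 = 2617084.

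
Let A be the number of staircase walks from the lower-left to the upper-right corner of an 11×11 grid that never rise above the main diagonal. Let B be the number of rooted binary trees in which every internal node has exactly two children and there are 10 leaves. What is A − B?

Sub-diagonal monotone paths from (0,0) to (11,11) biject with Dyck paths of semilength 11, giving C_11. So A = C_11 = 58786.
Full binary trees with 10 leaves have 10−1 = 9 internal nodes, so there are C_9 of them. So B = C_9 = 4862.
A − B = 58786 − 4862 = 53924.

53924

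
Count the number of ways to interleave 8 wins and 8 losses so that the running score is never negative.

1430

Reading a vote for the leader as '(' and for the other as ')' turns such a sequence into a balanced string of 8 pairs, so the count is C_8.
C_8 = C(16,8)/9 = 12870/9 = 1430.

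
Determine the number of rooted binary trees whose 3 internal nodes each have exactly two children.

Full binary trees with n internal nodes are counted by C_n; here n = 3.
C_3 = 5.

5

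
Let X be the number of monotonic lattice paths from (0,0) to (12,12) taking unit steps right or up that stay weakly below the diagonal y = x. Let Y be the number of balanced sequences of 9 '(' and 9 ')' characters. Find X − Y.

Monotone paths in an n×n grid that stay weakly below the diagonal are counted by C_n; here n = 12. So X = C_12 = 208012.
With 9 pairs the number of balanced bracket strings is the Catalan number C_9. So Y = C_9 = 4862.
X − Y = 208012 − 4862 = 203150.

203150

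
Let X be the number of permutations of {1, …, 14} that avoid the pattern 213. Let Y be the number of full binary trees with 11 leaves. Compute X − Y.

Permutations of [n] avoiding any single length-3 pattern are counted by C_n; here n = 14. So X = C_14 = 2674440.
A full binary tree with L leaves has L−1 internal nodes and is counted by C_{L−1}; L = 11 gives C_10. So Y = C_10 = 16796.
X − Y = 2674440 − 16796 = 2657644.

2657644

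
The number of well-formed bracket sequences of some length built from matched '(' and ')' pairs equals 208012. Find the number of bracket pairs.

Balanced strings of n bracket-pairs are counted by C_n. The Catalan number equal to 208012 is C_12.

12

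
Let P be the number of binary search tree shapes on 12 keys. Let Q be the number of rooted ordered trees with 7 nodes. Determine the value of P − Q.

Rooted binary trees with 12 nodes (each child slot possibly empty) number C_12. So P = C_12 = 208012.
Rooted ordered (plane) trees on m nodes have m−1 edges and are counted by C_{m−1}; m = 7 gives C_6. So Q = C_6 = 132.
P − Q = 208012 − 132 = 207880.

207880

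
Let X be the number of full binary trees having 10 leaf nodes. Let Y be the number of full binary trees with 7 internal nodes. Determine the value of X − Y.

A full binary tree with L leaves has L−1 internal nodes and is counted by C_{L−1}; L = 10 gives C_9. So X = C_9 = 4862.
The number of full binary trees on 7 internal nodes is the Catalan number C_7. So Y = C_7 = 429.
X − Y = 4862 − 429 = 4433.

4433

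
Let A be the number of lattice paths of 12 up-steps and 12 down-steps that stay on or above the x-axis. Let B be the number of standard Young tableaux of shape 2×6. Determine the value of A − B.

A Dyck path with 12 up-steps and 12 down-steps has semilength 12, so there are C_12 of them. So A = C_12 = 208012.
By the hook-length formula (or a Dyck-path bijection), SYT of shape 2×6 number C_6. So B = C_6 = 132.
A − B = 208012 − 132 = 207880.

207880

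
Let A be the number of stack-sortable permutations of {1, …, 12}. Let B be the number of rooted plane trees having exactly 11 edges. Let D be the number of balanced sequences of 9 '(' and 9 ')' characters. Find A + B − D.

261936

Stack-sortable permutations are exactly the 231-avoiding ones, counted by C_n; here n = 12. So A = C_12 = 208012.
A rooted plane tree with 11 edges has 12 nodes, and the count is C_11. So B = C_11 = 58786.
With 9 pairs the number of balanced bracket strings is the Catalan number C_9. So D = C_9 = 4862.
A + B − D = 208012 + 58786 − 4862 = 261936.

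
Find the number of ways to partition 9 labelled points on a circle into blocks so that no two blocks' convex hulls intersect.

The non-crossing partitions of [9] form a lattice of size C_9.
C_9 = 4862.

4862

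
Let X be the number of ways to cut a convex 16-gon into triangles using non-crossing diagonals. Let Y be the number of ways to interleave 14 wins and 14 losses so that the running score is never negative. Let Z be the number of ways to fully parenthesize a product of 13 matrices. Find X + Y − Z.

A convex 16-gon is triangulated into 14 triangles, and the number of such triangulations is the Catalan number C_{16−2} = C_14. So X = C_14 = 2674440.
Ballot sequences with n votes each where one side never trails are Dyck words, counted by C_n; here n = 14. So Y = C_14 = 2674440.
Ways to associate a product of 13 factors correspond to binary trees on 13 leaves, so the count is C_12. So Z = C_12 = 208012.
X + Y − Z = 2674440 + 2674440 − 208012 = 5140868.

5140868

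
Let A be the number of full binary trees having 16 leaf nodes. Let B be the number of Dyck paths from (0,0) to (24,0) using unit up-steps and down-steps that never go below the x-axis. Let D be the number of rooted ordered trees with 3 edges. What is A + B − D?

9902852

Full binary trees with 16 leaves have 16−1 = 15 internal nodes, so there are C_15 of them. So A = C_15 = 9694845.
A Dyck path with 12 up-steps and 12 down-steps has semilength 12, so there are C_12 of them. So B = C_12 = 208012.
Rooted ordered trees with n edges are counted by C_n; here n = 3. So D = C_3 = 5.
A + B − D = 9694845 + 208012 − 5 = 9902852.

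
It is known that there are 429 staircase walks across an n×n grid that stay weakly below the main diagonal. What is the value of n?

7

Such diagonal-avoiding paths in an n×n grid are counted by C_n. Since C_7 = 429, the index is 7.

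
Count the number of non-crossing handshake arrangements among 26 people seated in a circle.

Non-crossing handshake pairings of 2n people are counted by C_n; 26 people gives n = 13.
C_13 = C(26,13)/14 = 10400600/14 = 742900.

742900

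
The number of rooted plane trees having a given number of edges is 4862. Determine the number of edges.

9

Rooted ordered trees with n edges are counted by C_n. The Catalan number equal to 4862 is C_9.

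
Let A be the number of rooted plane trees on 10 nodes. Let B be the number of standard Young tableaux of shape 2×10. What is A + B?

Rooted ordered (plane) trees on m nodes have m−1 edges and are counted by C_{m−1}; m = 10 gives C_9. So A = C_9 = 4862.
Standard Young tableaux of shape 2×n are counted by C_n; here n = 10. So B = C_10 = 16796.
A + B = 4862 + 16796 = 21658.

21658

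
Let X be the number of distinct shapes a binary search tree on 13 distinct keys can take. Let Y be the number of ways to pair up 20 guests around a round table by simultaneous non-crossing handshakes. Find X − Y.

There are C_n binary search tree shapes on n keys; with n = 13 that is C_13. So X = C_13 = 742900.
With 20 = 2·10 people, non-crossing handshake pairings are non-crossing perfect matchings on a circle, counted by C_10. So Y = C_10 = 16796.
X − Y = 742900 − 16796 = 726104.

726104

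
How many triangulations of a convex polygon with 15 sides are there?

Triangulations of a convex m-gon are counted by C_{m−2}; with m = 15 this is C_13.
C_13 = 742900.

742900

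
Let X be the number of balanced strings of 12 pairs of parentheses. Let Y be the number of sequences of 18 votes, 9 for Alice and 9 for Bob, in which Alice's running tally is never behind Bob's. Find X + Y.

A balanced arrangement of 12 bracket pairs is a Dyck word of semilength 12, so the count is C_12. So X = C_12 = 208012.
Reading a vote for the leader as '(' and for the other as ')' turns such a sequence into a balanced string of 9 pairs, so the count is C_9. So Y = C_9 = 4862.
X + Y = 208012 + 4862 = 212874.

212874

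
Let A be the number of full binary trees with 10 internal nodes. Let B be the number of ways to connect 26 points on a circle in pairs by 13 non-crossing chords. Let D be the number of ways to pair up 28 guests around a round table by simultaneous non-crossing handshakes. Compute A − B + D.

1948336

Full binary trees with n internal nodes are counted by C_n; here n = 10. So A = C_10 = 16796.
Pairing 26 circle points by 13 non-crossing chords gives C_13 matchings. So B = C_13 = 742900.
Non-crossing handshake pairings of 2n people are counted by C_n; 28 people gives n = 14. So D = C_14 = 2674440.
A − B + D = 16796 − 742900 + 2674440 = 1948336.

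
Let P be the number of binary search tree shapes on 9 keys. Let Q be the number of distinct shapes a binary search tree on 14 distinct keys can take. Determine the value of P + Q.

Rooted binary trees with 9 nodes (each child slot possibly empty) number C_9. So P = C_9 = 4862.
Binary trees (left/right distinguished) on n nodes are counted by C_n; here n = 14. So Q = C_14 = 2674440.
P + Q = 4862 + 2674440 = 2679302.

2679302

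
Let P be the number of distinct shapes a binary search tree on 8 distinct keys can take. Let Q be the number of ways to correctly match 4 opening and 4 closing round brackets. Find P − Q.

1416

Binary trees (left/right distinguished) on n nodes are counted by C_n; here n = 8. So P = C_8 = 1430.
Balanced strings of n pairs of brackets are counted by C_n; here n = 4. So Q = C_4 = 14.
P − Q = 1430 − 14 = 1416.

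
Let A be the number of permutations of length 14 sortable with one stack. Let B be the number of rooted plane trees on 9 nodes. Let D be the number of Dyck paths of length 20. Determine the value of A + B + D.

Stack-sortable permutations are exactly the 231-avoiding ones, counted by C_n; here n = 14. So A = C_14 = 2674440.
Rooted ordered (plane) trees on m nodes have m−1 edges and are counted by C_{m−1}; m = 9 gives C_8. So B = C_8 = 1430.
A Dyck path with 10 up-steps and 10 down-steps has semilength 10, so there are C_10 of them. So D = C_10 = 16796.
A + B + D = 2674440 + 1430 + 16796 = 2692666.

2692666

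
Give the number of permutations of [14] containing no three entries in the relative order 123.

Permutations of [n] avoiding any single length-3 pattern are counted by C_n; here n = 14.
C_14 = C_13 · 2(2·13+1)/(13+2) = 742900 · 54/15 = 2674440.

2674440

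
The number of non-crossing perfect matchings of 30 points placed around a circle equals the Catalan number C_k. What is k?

15

Non-crossing perfect matchings of 2n points on a circle are counted by C_n; with 30 points, n = 15.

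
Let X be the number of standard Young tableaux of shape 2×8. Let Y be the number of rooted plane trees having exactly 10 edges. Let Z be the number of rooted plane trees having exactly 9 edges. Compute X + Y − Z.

Standard Young tableaux of shape 2×n are counted by C_n; here n = 8. So X = C_8 = 1430.
Rooted ordered trees with n edges are counted by C_n; here n = 10. So Y = C_10 = 16796.
Rooted ordered trees with n edges are counted by C_n; here n = 9. So Z = C_9 = 4862.
X + Y − Z = 1430 + 16796 − 4862 = 13364.

13364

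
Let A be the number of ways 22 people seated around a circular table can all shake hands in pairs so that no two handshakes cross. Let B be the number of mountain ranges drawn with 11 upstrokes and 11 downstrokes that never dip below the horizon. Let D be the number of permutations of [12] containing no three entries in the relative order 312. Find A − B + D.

Non-crossing handshake pairings of 2n people are counted by C_n; 22 people gives n = 11. So A = C_11 = 58786.
Paths of 11 up- and 11 down-steps that never dip below the axis are Dyck paths; their count is C_11. So B = C_11 = 58786.
Permutations of [n] avoiding any single length-3 pattern are counted by C_n; here n = 12. So D = C_12 = 208012.
A − B + D = 58786 − 58786 + 208012 = 208012.

208012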